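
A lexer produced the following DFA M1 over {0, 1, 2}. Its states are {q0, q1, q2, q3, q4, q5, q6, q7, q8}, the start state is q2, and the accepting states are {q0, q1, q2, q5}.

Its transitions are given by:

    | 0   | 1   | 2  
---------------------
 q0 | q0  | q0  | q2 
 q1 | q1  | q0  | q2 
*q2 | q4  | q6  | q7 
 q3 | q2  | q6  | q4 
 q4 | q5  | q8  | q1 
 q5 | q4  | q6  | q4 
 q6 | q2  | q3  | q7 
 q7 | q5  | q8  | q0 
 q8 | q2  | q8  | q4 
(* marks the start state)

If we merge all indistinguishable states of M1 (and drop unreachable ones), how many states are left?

4

Every state is reachable, so we keep all 9.
Start with accepting vs non-accepting: {q0,q1,q2,q5} | {q3,q4,q6,q7,q8}.
Split {q0,q1,q2,q5} by δ(·,0) → {q0,q1} and {q2,q5}.
Split {q3,q4,q6,q7,q8} by δ(·,2) → {q3,q6,q8} and {q4,q7}.
No further refinement is possible. Final partition (4 blocks): {q0,q1} | {q3,q6,q8} | {q2,q5} | {q4,q7}.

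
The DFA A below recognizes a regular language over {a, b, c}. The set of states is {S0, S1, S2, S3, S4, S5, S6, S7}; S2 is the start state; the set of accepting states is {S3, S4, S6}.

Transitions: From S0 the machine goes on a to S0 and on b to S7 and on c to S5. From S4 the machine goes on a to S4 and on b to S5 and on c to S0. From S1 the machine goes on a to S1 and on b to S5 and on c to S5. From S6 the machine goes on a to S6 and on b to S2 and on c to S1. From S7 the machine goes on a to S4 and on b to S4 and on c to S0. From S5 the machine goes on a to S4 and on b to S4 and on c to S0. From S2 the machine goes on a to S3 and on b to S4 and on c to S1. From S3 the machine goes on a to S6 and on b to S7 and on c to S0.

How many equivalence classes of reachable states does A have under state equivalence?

3

Every state is reachable, so we keep all 8.
Initial partition by acceptance: {S3,S4,S6} | {S0,S1,S2,S5,S7}.
Split {S0,S1,S2,S5,S7} by δ(·,a) → {S2,S5,S7} and {S0,S1}.
Stable partition: {S3,S4,S6} | {S2,S5,S7} | {S0,S1} — 3 equivalence classes.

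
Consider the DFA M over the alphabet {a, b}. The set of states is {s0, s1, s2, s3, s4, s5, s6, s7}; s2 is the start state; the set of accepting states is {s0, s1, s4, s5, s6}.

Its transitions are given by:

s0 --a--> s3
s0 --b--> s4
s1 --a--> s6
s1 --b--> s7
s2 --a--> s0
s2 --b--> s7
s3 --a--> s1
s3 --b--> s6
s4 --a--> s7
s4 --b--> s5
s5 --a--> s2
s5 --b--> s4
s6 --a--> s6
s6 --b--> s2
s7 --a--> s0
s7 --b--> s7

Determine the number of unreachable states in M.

A breadth-first search from the start state visits every state.

0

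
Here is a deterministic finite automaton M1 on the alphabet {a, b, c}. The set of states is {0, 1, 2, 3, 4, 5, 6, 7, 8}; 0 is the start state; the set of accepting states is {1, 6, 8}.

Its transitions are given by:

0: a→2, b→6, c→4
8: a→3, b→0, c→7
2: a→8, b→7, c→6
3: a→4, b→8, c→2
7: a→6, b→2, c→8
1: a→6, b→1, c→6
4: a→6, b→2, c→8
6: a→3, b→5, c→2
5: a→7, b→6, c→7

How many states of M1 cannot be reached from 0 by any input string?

No path from 0 leads to 1; the other 8 states are all reachable.

1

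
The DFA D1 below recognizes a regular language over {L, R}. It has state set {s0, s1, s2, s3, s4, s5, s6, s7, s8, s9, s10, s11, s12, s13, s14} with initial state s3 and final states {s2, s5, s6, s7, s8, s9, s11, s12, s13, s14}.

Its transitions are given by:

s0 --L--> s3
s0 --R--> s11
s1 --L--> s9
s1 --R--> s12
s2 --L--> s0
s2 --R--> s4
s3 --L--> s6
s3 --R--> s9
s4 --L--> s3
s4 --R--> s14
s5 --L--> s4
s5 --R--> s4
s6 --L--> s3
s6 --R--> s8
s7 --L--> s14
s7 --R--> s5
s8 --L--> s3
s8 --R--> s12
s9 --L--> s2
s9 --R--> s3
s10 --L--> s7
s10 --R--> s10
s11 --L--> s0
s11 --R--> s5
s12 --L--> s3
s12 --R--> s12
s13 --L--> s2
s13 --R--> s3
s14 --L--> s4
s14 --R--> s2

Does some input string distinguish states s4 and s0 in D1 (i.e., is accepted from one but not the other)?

No

Reachable states from the start: {s0,s2,s3,s4,s5,s6,s8,s9,s11,s12,s14}. Unreachable: {s1,s7,s10,s13} — drop them.
Start with accepting vs non-accepting: {s2,s5,s6,s8,s9,s11,s12,s14} | {s0,s3,s4}.
Refine {s2,s5,s6,s8,s9,s11,s12,s14} on symbol L: members go to different blocks, giving {s2,s5,s6,s8,s11,s12,s14} and {s9}.
On input R, block {s2,s5,s6,s8,s11,s12,s14} splits into {s6,s8,s11,s12,s14} and {s2,s5}.
Split {s6,s8,s11,s12,s14} by δ(·,R) → {s6,s8,s12} and {s11,s14}.
Split {s0,s3,s4} by δ(·,L) → {s0,s4} and {s3}.
Stable partition: {s6,s8,s12} | {s0,s4} | {s9} | {s2,s5} | {s11,s14} | {s3} — 6 equivalence classes.
s4 and s0 lie in the same block of the stable partition, so they are equivalent — no string distinguishes them.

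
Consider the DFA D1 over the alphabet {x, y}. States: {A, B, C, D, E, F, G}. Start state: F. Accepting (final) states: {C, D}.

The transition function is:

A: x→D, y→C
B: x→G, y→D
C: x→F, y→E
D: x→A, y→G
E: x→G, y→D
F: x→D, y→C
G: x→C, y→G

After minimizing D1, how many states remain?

5

First remove the unreachable states {B}; 6 states remain.
Initial partition by acceptance: {C,D} | {A,E,F,G}.
On input x, block {A,E,F,G} splits into {A,F,G} and {E}.
Refine {C,D} on symbol y: members go to different blocks, giving {C} and {D}.
Refine {A,F,G} on symbol x: members go to different blocks, giving {A,F} and {G}.
No further refinement is possible. Final partition (5 blocks): {C} | {A,F} | {E} | {D} | {G}.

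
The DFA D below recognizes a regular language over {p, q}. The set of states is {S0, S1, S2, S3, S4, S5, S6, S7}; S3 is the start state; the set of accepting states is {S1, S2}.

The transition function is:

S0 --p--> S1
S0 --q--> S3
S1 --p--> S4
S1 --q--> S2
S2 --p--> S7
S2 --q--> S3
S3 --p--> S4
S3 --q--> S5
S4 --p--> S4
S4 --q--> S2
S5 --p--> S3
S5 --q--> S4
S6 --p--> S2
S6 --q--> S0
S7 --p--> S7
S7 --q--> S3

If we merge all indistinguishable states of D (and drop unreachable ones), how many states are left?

5

First remove the unreachable states {S0,S1,S6}; 5 states remain.
Start with accepting vs non-accepting: {S2} | {S3,S4,S5,S7}.
Split {S3,S4,S5,S7} by δ(·,q) → {S3,S5,S7} and {S4}.
On input p, block {S3,S5,S7} splits into {S5,S7} and {S3}.
Refine {S5,S7} on symbol p: members go to different blocks, giving {S5} and {S7}.
The partition is now stable with 5 blocks: {S2} | {S5} | {S4} | {S3} | {S7}.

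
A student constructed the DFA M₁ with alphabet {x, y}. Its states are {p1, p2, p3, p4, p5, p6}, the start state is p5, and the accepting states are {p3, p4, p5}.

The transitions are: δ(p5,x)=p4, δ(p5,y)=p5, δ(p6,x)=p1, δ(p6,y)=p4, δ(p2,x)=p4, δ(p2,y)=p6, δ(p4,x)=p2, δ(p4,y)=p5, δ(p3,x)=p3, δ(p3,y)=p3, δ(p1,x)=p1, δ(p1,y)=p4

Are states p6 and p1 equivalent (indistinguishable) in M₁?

Yes

First remove the unreachable states {p3}; 5 states remain.
P0 = {p4,p5} | {p1,p2,p6}.
Refine {p4,p5} on symbol x: members go to different blocks, giving {p4} and {p5}.
Split {p1,p2,p6} by δ(·,x) → {p1,p6} and {p2}.
No further refinement is possible. Final partition (4 blocks): {p4} | {p1,p6} | {p5} | {p2}.
p6 and p1 lie in the same block of the stable partition, so they are equivalent — no string distinguishes them.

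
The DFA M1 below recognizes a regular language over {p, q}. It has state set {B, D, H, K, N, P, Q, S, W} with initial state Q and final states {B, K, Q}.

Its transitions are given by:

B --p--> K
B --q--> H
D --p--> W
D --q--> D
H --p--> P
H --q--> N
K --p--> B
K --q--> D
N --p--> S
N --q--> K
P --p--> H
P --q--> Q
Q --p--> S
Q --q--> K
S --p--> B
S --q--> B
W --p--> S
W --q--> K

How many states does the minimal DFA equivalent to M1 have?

8

All states are reachable from the start state.
Start with accepting vs non-accepting: {B,K,Q} | {D,H,N,P,S,W}.
Split {B,K,Q} by δ(·,p) → {B,K} and {Q}.
Split {D,H,N,P,S,W} by δ(·,p) → {D,H,N,P,W} and {S}.
On input p, block {D,H,N,P,W} splits into {D,H,P} and {N,W}.
On input p, block {D,H,P} splits into {H,P} and {D}.
Split {B,K} by δ(·,q) → {K} and {B}.
On input q, block {H,P} splits into {H} and {P}.
Stable partition: {K} | {H} | {Q} | {S} | {N,W} | {D} | {B} | {P} — 8 equivalence classes.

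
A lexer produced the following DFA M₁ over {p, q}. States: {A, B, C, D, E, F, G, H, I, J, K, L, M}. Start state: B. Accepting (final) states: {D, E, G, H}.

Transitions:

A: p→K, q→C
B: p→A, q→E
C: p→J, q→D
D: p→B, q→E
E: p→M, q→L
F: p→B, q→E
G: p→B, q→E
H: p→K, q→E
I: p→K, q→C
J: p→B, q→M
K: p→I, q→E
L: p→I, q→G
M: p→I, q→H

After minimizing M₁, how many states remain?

5

States {F} cannot be reached from the start state, so discard them.
Start with accepting vs non-accepting: {D,E,G,H} | {A,B,C,I,J,K,L,M}.
On input q, block {D,E,G,H} splits into {D,G,H} and {E}.
On input q, block {A,B,C,I,J,K,L,M} splits into {A,I,J} and {C,L,M} and {B,K}.
The partition is now stable with 5 blocks: {D,G,H} | {A,I,J} | {E} | {C,L,M} | {B,K}.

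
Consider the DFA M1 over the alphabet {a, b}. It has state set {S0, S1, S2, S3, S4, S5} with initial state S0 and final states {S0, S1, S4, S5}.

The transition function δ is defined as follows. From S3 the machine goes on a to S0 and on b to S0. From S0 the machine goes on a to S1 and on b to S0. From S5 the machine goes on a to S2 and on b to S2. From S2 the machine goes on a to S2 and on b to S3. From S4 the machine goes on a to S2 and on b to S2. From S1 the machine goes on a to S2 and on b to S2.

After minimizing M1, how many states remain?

Reachable states from the start: {S0,S1,S2,S3}. Unreachable: {S4,S5} — drop them.
Start with accepting vs non-accepting: {S0,S1} | {S2,S3}.
Refine {S0,S1} on symbol a: members go to different blocks, giving {S0} and {S1}.
Split {S2,S3} by δ(·,a) → {S2} and {S3}.
No further refinement is possible. Final partition (4 blocks): {S0} | {S2} | {S1} | {S3}.

4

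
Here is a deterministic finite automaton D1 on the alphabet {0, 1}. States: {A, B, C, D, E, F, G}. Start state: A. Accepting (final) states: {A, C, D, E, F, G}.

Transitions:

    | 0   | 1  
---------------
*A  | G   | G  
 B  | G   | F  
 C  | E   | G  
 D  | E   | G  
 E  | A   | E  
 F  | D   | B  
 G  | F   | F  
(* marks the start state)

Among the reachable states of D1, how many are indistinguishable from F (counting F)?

1

Reachable states from the start: {A,B,D,E,F,G}. Unreachable: {C} — drop them.
Start with accepting vs non-accepting: {A,D,E,F,G} | {B}.
On input 1, block {A,D,E,F,G} splits into {A,D,E,G} and {F}.
Split {A,D,E,G} by δ(·,0) → {A,D,E} and {G}.
Split {A,D,E} by δ(·,0) → {D,E} and {A}.
Split {D,E} by δ(·,0) → {D} and {E}.
The partition is now stable with 6 blocks: {D} | {B} | {F} | {G} | {A} | {E}.
The equivalence class containing F is {F}, of size 1.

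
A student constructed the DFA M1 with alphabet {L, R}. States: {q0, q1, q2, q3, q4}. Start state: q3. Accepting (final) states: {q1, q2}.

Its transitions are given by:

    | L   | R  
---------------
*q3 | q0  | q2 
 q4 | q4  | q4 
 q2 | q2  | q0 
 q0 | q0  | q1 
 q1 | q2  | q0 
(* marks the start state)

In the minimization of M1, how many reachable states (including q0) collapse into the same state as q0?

States {q4} cannot be reached from the start state, so discard them.
P0 = {q1,q2} | {q0,q3}.
Stable partition: {q1,q2} | {q0,q3} — 2 equivalence classes.
The equivalence class containing q0 is {q0,q3}, of size 2.

2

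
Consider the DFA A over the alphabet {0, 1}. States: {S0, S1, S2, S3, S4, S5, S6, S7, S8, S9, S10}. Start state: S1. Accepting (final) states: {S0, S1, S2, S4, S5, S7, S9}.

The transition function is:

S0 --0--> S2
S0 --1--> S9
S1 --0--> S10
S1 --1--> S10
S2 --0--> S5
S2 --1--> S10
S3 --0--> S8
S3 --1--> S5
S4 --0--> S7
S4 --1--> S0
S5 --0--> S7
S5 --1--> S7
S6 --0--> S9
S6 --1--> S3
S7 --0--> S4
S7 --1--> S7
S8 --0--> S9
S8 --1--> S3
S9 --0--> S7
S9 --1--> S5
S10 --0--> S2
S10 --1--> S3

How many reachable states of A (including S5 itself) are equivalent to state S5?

States {S6} cannot be reached from the start state, so discard them.
Initial partition by acceptance: {S0,S1,S2,S4,S5,S7,S9} | {S3,S8,S10}.
Split {S0,S1,S2,S4,S5,S7,S9} by δ(·,0) → {S0,S2,S4,S5,S7,S9} and {S1}.
Split {S0,S2,S4,S5,S7,S9} by δ(·,1) → {S0,S4,S5,S7,S9} and {S2}.
On input 0, block {S0,S4,S5,S7,S9} splits into {S4,S5,S7,S9} and {S0}.
On input 1, block {S4,S5,S7,S9} splits into {S5,S7,S9} and {S4}.
Split {S5,S7,S9} by δ(·,0) → {S5,S9} and {S7}.
Split {S5,S9} by δ(·,1) → {S5} and {S9}.
On input 0, block {S3,S8,S10} splits into {S3} and {S8} and {S10}.
No further refinement is possible. Final partition (10 blocks): {S5} | {S3} | {S1} | {S2} | {S0} | {S4} | {S7} | {S9} | {S8} | {S10}.
State S5 belongs to the block {S5}, which has 1 states.

1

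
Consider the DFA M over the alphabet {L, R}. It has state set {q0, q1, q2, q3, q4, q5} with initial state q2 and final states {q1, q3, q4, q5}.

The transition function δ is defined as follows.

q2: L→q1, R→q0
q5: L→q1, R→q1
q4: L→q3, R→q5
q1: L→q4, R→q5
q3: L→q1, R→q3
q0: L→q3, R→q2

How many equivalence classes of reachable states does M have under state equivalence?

2

All states are reachable from the start state.
Initial partition by acceptance: {q1,q3,q4,q5} | {q0,q2}.
No further refinement is possible. Final partition (2 blocks): {q1,q3,q4,q5} | {q0,q2}.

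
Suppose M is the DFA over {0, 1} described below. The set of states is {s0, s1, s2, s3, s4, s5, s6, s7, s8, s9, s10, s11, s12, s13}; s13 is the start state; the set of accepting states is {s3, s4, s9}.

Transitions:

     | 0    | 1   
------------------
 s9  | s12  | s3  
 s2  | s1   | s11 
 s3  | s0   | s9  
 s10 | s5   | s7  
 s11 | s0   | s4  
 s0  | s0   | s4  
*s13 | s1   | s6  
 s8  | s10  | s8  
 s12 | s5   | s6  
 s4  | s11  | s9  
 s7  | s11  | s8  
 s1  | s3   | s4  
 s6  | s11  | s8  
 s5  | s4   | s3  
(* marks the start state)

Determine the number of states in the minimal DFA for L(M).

First remove the unreachable states {s2}; 13 states remain.
Initial partition by acceptance: {s3,s4,s9} | {s0,s1,s5,s6,s7,s8,s10,s11,s12,s13}.
Refine {s0,s1,s5,s6,s7,s8,s10,s11,s12,s13} on symbol 0: members go to different blocks, giving {s0,s6,s7,s8,s10,s11,s12,s13} and {s1,s5}.
Refine {s0,s6,s7,s8,s10,s11,s12,s13} on symbol 0: members go to different blocks, giving {s0,s6,s7,s8,s11} and {s10,s12,s13}.
Refine {s3,s4,s9} on symbol 0: members go to different blocks, giving {s3,s4} and {s9}.
Split {s0,s6,s7,s8,s11} by δ(·,0) → {s0,s6,s7,s11} and {s8}.
On input 1, block {s0,s6,s7,s11} splits into {s0,s11} and {s6,s7}.
Stable partition: {s3,s4} | {s0,s11} | {s1,s5} | {s10,s12,s13} | {s9} | {s8} | {s6,s7} — 7 equivalence classes.

7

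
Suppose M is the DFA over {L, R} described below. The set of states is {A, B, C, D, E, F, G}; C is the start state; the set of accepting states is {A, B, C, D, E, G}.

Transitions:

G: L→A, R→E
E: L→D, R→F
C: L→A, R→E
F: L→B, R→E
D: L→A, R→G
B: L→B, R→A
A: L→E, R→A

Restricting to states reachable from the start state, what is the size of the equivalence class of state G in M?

Initial partition by acceptance: {A,B,C,D,E,G} | {F}.
On input R, block {A,B,C,D,E,G} splits into {A,B,C,D,G} and {E}.
Refine {A,B,C,D,G} on symbol L: members go to different blocks, giving {B,C,D,G} and {A}.
On input L, block {B,C,D,G} splits into {C,D,G} and {B}.
On input R, block {C,D,G} splits into {C,G} and {D}.
Stable partition: {C,G} | {F} | {E} | {A} | {B} | {D} — 6 equivalence classes.
The equivalence class containing G is {C,G}, of size 2.

2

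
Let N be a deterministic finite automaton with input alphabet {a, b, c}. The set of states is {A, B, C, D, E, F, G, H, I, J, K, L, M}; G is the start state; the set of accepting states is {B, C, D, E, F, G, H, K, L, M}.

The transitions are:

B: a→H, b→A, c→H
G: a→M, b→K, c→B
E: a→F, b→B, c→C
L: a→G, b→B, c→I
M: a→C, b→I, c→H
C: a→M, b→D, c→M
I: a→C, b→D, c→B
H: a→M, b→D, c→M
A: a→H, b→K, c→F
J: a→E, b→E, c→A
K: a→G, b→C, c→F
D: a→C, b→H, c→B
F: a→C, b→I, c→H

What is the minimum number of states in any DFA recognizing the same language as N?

First remove the unreachable states {E,J,L}; 10 states remain.
Initial partition by acceptance: {B,C,D,F,G,H,K,M} | {A,I}.
Split {B,C,D,F,G,H,K,M} by δ(·,b) → {C,D,G,H,K} and {B,F,M}.
On input a, block {C,D,G,H,K} splits into {C,G,H} and {D,K}.
The partition is now stable with 4 blocks: {C,G,H} | {A,I} | {B,F,M} | {D,K}.

4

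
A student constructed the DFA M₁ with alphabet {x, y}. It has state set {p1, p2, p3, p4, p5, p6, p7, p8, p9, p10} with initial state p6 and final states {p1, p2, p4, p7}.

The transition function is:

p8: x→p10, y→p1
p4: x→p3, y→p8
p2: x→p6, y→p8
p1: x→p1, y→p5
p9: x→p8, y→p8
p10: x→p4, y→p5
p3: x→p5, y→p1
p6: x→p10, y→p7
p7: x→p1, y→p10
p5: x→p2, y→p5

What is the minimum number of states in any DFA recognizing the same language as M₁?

First remove the unreachable states {p9}; 9 states remain.
Initial partition by acceptance: {p1,p2,p4,p7} | {p3,p5,p6,p8,p10}.
Split {p1,p2,p4,p7} by δ(·,x) → {p1,p7} and {p2,p4}.
On input x, block {p3,p5,p6,p8,p10} splits into {p3,p6,p8} and {p5,p10}.
No further refinement is possible. Final partition (4 blocks): {p1,p7} | {p3,p6,p8} | {p2,p4} | {p5,p10}.

4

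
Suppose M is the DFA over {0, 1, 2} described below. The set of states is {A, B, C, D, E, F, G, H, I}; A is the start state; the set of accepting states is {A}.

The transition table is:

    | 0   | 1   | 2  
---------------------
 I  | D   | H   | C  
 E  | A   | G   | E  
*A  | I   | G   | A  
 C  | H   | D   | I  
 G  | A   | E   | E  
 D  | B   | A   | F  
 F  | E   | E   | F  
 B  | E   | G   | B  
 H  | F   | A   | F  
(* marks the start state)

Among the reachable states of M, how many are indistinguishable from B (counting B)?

2

All states are reachable from the start state.
Start with accepting vs non-accepting: {A} | {B,C,D,E,F,G,H,I}.
Split {B,C,D,E,F,G,H,I} by δ(·,0) → {B,C,D,F,H,I} and {E,G}.
Refine {B,C,D,F,H,I} on symbol 0: members go to different blocks, giving {C,D,H,I} and {B,F}.
Refine {C,D,H,I} on symbol 0: members go to different blocks, giving {C,I} and {D,H}.
Stable partition: {A} | {C,I} | {E,G} | {B,F} | {D,H} — 5 equivalence classes.
The equivalence class containing B is {B,F}, of size 2.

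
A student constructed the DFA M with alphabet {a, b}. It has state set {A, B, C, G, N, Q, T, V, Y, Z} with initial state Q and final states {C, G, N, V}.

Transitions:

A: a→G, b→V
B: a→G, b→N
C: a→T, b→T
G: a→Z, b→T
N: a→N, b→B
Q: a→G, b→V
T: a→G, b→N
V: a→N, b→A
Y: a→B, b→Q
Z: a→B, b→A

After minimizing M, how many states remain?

4

States {C,Y} cannot be reached from the start state, so discard them.
P0 = {G,N,V} | {A,B,Q,T,Z}.
Split {G,N,V} by δ(·,a) → {N,V} and {G}.
Split {A,B,Q,T,Z} by δ(·,a) → {A,B,Q,T} and {Z}.
Stable partition: {N,V} | {A,B,Q,T} | {G} | {Z} — 4 equivalence classes.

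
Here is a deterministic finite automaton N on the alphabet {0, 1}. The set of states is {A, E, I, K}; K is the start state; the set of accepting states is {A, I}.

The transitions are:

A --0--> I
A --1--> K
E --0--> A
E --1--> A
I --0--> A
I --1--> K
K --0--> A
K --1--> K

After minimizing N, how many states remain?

2

Reachable states from the start: {A,I,K}. Unreachable: {E} — drop them.
Start with accepting vs non-accepting: {A,I} | {K}.
The partition is now stable with 2 blocks: {A,I} | {K}.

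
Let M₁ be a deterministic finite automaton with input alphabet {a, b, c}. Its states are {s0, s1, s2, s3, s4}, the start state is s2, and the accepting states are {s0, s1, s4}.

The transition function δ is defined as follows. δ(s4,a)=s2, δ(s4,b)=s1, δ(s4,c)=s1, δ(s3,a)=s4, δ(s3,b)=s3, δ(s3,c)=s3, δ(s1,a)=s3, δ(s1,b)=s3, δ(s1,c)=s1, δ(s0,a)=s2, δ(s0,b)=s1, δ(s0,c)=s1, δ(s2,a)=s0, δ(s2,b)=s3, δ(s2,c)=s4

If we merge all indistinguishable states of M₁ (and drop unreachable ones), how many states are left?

4

All states are reachable from the start state.
Initial partition by acceptance: {s0,s1,s4} | {s2,s3}.
On input b, block {s0,s1,s4} splits into {s0,s4} and {s1}.
Refine {s2,s3} on symbol c: members go to different blocks, giving {s2} and {s3}.
The partition is now stable with 4 blocks: {s0,s4} | {s2} | {s1} | {s3}.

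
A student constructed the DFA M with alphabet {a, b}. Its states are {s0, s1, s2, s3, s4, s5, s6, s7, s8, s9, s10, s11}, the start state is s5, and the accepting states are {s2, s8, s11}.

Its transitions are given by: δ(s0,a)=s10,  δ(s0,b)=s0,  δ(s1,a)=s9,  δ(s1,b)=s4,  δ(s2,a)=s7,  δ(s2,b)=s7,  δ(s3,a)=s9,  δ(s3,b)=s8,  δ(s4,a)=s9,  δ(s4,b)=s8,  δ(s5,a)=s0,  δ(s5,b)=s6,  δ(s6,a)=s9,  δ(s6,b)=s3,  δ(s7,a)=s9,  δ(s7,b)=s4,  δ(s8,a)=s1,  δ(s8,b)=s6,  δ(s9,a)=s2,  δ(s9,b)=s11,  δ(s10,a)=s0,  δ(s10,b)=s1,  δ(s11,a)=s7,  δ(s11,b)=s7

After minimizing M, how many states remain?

Initial partition by acceptance: {s2,s8,s11} | {s0,s1,s3,s4,s5,s6,s7,s9,s10}.
Refine {s0,s1,s3,s4,s5,s6,s7,s9,s10} on symbol a: members go to different blocks, giving {s0,s1,s3,s4,s5,s6,s7,s10} and {s9}.
Split {s0,s1,s3,s4,s5,s6,s7,s10} by δ(·,a) → {s1,s3,s4,s6,s7} and {s0,s5,s10}.
On input b, block {s1,s3,s4,s6,s7} splits into {s1,s6,s7} and {s3,s4}.
Refine {s0,s5,s10} on symbol b: members go to different blocks, giving {s5,s10} and {s0}.
The partition is now stable with 6 blocks: {s2,s8,s11} | {s1,s6,s7} | {s9} | {s5,s10} | {s3,s4} | {s0}.

6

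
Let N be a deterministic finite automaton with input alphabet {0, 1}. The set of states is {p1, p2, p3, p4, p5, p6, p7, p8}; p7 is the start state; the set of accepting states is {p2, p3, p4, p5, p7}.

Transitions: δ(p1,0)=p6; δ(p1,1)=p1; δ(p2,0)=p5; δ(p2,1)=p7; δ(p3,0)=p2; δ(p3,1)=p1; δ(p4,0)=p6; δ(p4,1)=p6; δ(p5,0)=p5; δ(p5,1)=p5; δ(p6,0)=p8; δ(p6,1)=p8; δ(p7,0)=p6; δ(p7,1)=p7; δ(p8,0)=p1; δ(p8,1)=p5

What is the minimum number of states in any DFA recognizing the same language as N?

5

First remove the unreachable states {p2,p3,p4}; 5 states remain.
Start with accepting vs non-accepting: {p5,p7} | {p1,p6,p8}.
Split {p5,p7} by δ(·,0) → {p5} and {p7}.
Refine {p1,p6,p8} on symbol 1: members go to different blocks, giving {p1,p6} and {p8}.
Split {p1,p6} by δ(·,0) → {p1} and {p6}.
The partition is now stable with 5 blocks: {p5} | {p1} | {p7} | {p8} | {p6}.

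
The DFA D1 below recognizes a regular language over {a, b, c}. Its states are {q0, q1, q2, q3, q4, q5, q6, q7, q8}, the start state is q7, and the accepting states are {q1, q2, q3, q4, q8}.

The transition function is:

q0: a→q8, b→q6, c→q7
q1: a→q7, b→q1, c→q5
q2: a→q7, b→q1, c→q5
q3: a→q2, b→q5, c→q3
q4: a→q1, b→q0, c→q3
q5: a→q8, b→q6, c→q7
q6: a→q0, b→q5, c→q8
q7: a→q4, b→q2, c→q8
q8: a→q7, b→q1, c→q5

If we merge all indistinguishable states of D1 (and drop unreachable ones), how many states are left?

5

Every state is reachable, so we keep all 9.
Initial partition by acceptance: {q1,q2,q3,q4,q8} | {q0,q5,q6,q7}.
Refine {q1,q2,q3,q4,q8} on symbol a: members go to different blocks, giving {q1,q2,q8} and {q3,q4}.
Split {q0,q5,q6,q7} by δ(·,a) → {q0,q5} and {q6} and {q7}.
No further refinement is possible. Final partition (5 blocks): {q1,q2,q8} | {q0,q5} | {q3,q4} | {q6} | {q7}.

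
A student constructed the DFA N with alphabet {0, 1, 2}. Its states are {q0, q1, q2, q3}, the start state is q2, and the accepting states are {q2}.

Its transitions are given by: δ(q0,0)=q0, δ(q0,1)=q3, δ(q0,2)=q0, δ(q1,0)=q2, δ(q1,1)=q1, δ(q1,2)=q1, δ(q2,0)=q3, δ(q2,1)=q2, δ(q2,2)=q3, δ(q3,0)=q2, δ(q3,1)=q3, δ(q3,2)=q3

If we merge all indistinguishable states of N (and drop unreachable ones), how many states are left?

2

States {q0,q1} cannot be reached from the start state, so discard them.
P0 = {q2} | {q3}.
The partition is now stable with 2 blocks: {q2} | {q3}.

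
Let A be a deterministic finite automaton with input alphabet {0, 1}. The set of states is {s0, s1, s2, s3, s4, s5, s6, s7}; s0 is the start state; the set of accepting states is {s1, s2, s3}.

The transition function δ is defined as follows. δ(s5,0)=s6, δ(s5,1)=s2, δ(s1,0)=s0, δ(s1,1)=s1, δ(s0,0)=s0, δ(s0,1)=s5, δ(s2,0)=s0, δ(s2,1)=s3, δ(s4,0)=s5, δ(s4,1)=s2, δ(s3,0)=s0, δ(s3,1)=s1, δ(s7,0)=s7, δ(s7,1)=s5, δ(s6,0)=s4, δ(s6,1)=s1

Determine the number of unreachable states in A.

1

BFS from s0 reaches {s0, s1, s2, s3, s4, s5, s6}; the 1 state(s) s7 are never visited.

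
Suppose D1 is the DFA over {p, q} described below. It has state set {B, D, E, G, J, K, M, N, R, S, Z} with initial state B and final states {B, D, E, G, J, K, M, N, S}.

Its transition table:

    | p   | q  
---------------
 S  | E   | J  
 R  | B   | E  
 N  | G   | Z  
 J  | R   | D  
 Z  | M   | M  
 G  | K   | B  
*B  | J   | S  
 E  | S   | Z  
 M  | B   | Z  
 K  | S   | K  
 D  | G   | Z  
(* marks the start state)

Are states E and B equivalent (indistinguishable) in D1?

States {N} cannot be reached from the start state, so discard them.
Initial partition by acceptance: {B,D,E,G,J,K,M,S} | {R,Z}.
Refine {B,D,E,G,J,K,M,S} on symbol p: members go to different blocks, giving {B,D,E,G,K,M,S} and {J}.
On input p, block {B,D,E,G,K,M,S} splits into {D,E,G,K,M,S} and {B}.
Split {D,E,G,K,M,S} by δ(·,p) → {D,E,G,K,S} and {M}.
Refine {D,E,G,K,S} on symbol q: members go to different blocks, giving {D,E} and {S} and {G} and {K}.
Split {D,E} by δ(·,p) → {E} and {D}.
Refine {R,Z} on symbol p: members go to different blocks, giving {Z} and {R}.
No further refinement is possible. Final partition (10 blocks): {E} | {Z} | {J} | {B} | {M} | {S} | {G} | {K} | {D} | {R}.
E and B end up in different blocks, so they are distinguishable. For instance, the string 'q' is accepted from only B.

No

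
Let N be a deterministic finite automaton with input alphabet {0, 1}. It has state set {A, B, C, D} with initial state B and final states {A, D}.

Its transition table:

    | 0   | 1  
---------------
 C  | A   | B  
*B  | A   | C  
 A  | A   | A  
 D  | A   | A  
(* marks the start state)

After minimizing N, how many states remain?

States {D} cannot be reached from the start state, so discard them.
Start with accepting vs non-accepting: {A} | {B,C}.
Stable partition: {A} | {B,C} — 2 equivalence classes.

2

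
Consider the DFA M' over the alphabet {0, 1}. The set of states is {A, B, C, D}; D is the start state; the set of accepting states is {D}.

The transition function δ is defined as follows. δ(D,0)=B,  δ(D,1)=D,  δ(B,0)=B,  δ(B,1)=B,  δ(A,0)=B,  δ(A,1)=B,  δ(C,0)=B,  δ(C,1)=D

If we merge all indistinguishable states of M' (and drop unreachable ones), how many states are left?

First remove the unreachable states {A,C}; 2 states remain.
P0 = {D} | {B}.
No further refinement is possible. Final partition (2 blocks): {D} | {B}.

2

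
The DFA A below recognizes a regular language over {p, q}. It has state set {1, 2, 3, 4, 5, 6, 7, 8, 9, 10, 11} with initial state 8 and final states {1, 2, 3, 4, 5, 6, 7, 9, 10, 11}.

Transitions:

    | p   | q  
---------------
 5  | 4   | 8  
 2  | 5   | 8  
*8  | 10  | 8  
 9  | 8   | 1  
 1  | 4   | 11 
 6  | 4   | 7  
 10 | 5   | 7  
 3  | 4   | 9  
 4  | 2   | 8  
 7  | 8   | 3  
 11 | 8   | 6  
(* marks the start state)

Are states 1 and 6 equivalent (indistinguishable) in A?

Start with accepting vs non-accepting: {1,2,3,4,5,6,7,9,10,11} | {8}.
Split {1,2,3,4,5,6,7,9,10,11} by δ(·,p) → {1,2,3,4,5,6,10} and {7,9,11}.
Refine {1,2,3,4,5,6,10} on symbol q: members go to different blocks, giving {1,3,6,10} and {2,4,5}.
Stable partition: {1,3,6,10} | {8} | {7,9,11} | {2,4,5} — 4 equivalence classes.
1 and 6 lie in the same block of the stable partition, so they are equivalent — no string distinguishes them.

Yes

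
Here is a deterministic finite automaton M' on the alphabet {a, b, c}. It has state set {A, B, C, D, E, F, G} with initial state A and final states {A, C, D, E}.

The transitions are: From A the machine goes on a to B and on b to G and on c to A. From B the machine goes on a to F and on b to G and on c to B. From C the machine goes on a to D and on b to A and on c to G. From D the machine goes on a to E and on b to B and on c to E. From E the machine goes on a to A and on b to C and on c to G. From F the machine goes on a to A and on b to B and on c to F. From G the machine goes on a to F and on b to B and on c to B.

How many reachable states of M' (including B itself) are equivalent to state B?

First remove the unreachable states {C,D,E}; 4 states remain.
Initial partition by acceptance: {A} | {B,F,G}.
On input a, block {B,F,G} splits into {B,G} and {F}.
The partition is now stable with 3 blocks: {A} | {B,G} | {F}.
State B belongs to the block {B,G}, which has 2 states.

2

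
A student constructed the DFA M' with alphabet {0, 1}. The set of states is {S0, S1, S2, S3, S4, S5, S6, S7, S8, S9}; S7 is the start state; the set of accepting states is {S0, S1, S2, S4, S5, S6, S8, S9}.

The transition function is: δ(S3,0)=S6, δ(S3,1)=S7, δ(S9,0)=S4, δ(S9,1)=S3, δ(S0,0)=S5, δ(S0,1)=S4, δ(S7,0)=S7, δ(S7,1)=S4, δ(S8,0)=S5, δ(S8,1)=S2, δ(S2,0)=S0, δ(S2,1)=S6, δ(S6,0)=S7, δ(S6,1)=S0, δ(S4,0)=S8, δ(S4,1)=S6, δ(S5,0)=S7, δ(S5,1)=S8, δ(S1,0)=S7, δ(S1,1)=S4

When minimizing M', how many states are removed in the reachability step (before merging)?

Starting at S7 and following transitions, the reachable set is {S0, S2, S4, S5, S6, S7, S8}. That leaves S1, S3, S9 unreachable — 3 in total.

3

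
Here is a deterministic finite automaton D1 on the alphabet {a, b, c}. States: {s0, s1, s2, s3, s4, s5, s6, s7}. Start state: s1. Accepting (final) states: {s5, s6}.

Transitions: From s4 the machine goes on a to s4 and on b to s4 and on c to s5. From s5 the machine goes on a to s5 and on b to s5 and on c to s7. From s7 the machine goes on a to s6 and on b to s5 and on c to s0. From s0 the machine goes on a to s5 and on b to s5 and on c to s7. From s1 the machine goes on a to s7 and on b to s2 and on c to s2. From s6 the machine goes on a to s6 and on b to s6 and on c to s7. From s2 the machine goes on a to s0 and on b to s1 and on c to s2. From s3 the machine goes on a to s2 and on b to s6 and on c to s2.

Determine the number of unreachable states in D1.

2

BFS from s1 reaches {s0, s1, s2, s5, s6, s7}; the 2 state(s) s3, s4 are never visited.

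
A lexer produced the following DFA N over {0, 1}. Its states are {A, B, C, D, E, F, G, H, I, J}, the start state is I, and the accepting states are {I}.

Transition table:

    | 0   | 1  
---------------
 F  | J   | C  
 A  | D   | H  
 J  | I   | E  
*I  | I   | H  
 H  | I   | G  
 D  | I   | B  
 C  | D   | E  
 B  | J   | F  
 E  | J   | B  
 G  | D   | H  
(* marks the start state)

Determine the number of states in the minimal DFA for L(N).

First remove the unreachable states {A}; 9 states remain.
Initial partition by acceptance: {I} | {B,C,D,E,F,G,H,J}.
Split {B,C,D,E,F,G,H,J} by δ(·,0) → {B,C,E,F,G} and {D,H,J}.
Split {B,C,E,F,G} by δ(·,1) → {B,C,E,F} and {G}.
On input 1, block {D,H,J} splits into {D,J} and {H}.
The partition is now stable with 5 blocks: {I} | {B,C,E,F} | {D,J} | {G} | {H}.

5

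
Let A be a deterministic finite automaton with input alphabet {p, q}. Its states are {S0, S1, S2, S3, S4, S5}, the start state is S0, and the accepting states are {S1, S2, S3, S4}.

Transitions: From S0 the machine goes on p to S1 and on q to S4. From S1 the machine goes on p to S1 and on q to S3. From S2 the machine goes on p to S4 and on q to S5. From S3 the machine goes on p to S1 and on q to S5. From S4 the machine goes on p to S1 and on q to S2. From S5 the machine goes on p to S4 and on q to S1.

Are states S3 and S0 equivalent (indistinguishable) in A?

All states are reachable from the start state.
P0 = {S1,S2,S3,S4} | {S0,S5}.
Split {S1,S2,S3,S4} by δ(·,q) → {S1,S4} and {S2,S3}.
The partition is now stable with 3 blocks: {S1,S4} | {S0,S5} | {S2,S3}.
S3 and S0 end up in different blocks, so they are distinguishable. For instance, the string 'ε' is accepted from only S3.

No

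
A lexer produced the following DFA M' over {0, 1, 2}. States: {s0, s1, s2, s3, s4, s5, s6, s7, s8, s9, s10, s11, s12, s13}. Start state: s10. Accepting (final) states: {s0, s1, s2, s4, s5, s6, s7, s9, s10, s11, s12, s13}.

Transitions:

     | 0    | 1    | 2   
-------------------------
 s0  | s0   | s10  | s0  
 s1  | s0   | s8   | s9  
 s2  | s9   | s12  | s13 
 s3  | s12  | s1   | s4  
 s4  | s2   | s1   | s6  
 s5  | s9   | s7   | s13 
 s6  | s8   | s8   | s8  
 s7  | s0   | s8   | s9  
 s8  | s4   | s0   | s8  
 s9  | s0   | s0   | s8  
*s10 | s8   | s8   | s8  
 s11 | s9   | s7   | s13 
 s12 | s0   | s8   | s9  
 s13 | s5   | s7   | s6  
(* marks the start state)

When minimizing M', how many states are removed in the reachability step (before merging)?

BFS from s10 reaches {s0, s1, s2, s4, s5, s6, s7, s8, s9, s10, s12, s13}; the 2 state(s) s3, s11 are never visited.

2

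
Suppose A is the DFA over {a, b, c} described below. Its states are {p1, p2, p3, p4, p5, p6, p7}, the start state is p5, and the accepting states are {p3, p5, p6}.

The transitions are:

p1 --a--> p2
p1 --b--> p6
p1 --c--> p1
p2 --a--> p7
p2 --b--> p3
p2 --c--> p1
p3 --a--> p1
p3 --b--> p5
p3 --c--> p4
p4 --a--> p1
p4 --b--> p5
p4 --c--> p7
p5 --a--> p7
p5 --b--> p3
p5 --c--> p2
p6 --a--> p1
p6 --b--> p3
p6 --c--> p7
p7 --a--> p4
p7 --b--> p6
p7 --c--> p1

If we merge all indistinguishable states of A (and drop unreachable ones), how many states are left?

Every state is reachable, so we keep all 7.
Start with accepting vs non-accepting: {p3,p5,p6} | {p1,p2,p4,p7}.
Stable partition: {p3,p5,p6} | {p1,p2,p4,p7} — 2 equivalence classes.

2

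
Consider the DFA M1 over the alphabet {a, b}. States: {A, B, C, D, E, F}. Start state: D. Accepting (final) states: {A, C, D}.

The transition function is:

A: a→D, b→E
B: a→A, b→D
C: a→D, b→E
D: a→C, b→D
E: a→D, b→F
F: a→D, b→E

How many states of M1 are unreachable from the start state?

BFS from D reaches {C, D, E, F}; the 2 state(s) A, B are never visited.

2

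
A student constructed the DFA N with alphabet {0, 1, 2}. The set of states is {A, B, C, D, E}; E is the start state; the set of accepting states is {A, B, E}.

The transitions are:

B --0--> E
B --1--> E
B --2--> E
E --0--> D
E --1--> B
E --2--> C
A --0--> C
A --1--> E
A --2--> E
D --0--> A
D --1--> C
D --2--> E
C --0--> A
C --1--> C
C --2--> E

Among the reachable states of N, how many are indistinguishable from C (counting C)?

2

Every state is reachable, so we keep all 5.
Initial partition by acceptance: {A,B,E} | {C,D}.
Split {A,B,E} by δ(·,0) → {A,E} and {B}.
Split {A,E} by δ(·,1) → {A} and {E}.
Stable partition: {A} | {C,D} | {B} | {E} — 4 equivalence classes.
State C belongs to the block {C,D}, which has 2 states.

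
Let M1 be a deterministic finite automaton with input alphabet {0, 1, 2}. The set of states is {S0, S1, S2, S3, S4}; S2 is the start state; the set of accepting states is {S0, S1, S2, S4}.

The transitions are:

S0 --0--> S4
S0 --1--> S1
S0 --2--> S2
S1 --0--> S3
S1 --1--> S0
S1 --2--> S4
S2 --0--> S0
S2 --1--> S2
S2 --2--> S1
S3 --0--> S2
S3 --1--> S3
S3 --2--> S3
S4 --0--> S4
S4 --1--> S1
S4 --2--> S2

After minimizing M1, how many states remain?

Every state is reachable, so we keep all 5.
P0 = {S0,S1,S2,S4} | {S3}.
Split {S0,S1,S2,S4} by δ(·,0) → {S0,S2,S4} and {S1}.
On input 1, block {S0,S2,S4} splits into {S0,S4} and {S2}.
Stable partition: {S0,S4} | {S3} | {S1} | {S2} — 4 equivalence classes.

4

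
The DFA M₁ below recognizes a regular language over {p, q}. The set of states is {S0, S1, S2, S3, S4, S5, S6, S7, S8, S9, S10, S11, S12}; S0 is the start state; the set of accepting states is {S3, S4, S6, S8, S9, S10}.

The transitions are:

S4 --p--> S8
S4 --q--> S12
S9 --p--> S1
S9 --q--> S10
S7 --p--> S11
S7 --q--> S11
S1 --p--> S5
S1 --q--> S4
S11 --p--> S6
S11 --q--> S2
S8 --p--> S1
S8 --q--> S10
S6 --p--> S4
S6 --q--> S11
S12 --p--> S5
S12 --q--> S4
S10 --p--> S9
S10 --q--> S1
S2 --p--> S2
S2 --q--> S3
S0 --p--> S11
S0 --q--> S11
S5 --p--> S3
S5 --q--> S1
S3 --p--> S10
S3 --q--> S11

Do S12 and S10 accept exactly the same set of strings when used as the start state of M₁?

No

Reachable states from the start: {S0,S1,S2,S3,S4,S5,S6,S8,S9,S10,S11,S12}. Unreachable: {S7} — drop them.
Initial partition by acceptance: {S3,S4,S6,S8,S9,S10} | {S0,S1,S2,S5,S11,S12}.
Split {S3,S4,S6,S8,S9,S10} by δ(·,p) → {S3,S4,S6,S10} and {S8,S9}.
Split {S3,S4,S6,S10} by δ(·,p) → {S3,S6} and {S4,S10}.
On input p, block {S0,S1,S2,S5,S11,S12} splits into {S0,S1,S2,S12} and {S5,S11}.
Split {S0,S1,S2,S12} by δ(·,p) → {S0,S1,S12} and {S2}.
Refine {S0,S1,S12} on symbol q: members go to different blocks, giving {S1,S12} and {S0}.
On input q, block {S5,S11} splits into {S5} and {S11}.
Stable partition: {S3,S6} | {S1,S12} | {S8,S9} | {S4,S10} | {S5} | {S2} | {S0} | {S11} — 8 equivalence classes.
S12 and S10 end up in different blocks, so they are distinguishable. For instance, the string 'ε' is accepted from only S10.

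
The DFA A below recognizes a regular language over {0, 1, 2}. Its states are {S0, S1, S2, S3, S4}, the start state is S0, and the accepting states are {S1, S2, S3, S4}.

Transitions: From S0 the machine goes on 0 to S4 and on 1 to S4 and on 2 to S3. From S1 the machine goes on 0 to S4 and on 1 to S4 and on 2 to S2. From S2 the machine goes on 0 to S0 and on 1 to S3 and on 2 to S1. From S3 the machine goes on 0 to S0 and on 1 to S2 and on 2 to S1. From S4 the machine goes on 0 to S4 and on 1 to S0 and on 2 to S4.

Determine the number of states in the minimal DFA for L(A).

4

P0 = {S1,S2,S3,S4} | {S0}.
Refine {S1,S2,S3,S4} on symbol 0: members go to different blocks, giving {S1,S4} and {S2,S3}.
Split {S1,S4} by δ(·,1) → {S1} and {S4}.
Stable partition: {S1} | {S0} | {S2,S3} | {S4} — 4 equivalence classes.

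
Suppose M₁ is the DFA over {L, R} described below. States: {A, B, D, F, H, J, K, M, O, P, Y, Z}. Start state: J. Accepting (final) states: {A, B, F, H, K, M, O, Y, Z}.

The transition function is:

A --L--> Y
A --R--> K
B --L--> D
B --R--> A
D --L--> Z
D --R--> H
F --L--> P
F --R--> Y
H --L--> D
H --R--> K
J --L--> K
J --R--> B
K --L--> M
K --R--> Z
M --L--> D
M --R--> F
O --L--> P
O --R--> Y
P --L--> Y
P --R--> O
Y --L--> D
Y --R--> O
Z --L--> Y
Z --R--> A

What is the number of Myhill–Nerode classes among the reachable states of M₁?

Initial partition by acceptance: {A,B,F,H,K,M,O,Y,Z} | {D,J,P}.
On input L, block {A,B,F,H,K,M,O,Y,Z} splits into {B,F,H,M,O,Y} and {A,K,Z}.
On input R, block {B,F,H,M,O,Y} splits into {F,M,O,Y} and {B,H}.
Refine {D,J,P} on symbol L: members go to different blocks, giving {D,J} and {P}.
Split {F,M,O,Y} by δ(·,L) → {M,Y} and {F,O}.
The partition is now stable with 6 blocks: {M,Y} | {D,J} | {A,K,Z} | {B,H} | {P} | {F,O}.

6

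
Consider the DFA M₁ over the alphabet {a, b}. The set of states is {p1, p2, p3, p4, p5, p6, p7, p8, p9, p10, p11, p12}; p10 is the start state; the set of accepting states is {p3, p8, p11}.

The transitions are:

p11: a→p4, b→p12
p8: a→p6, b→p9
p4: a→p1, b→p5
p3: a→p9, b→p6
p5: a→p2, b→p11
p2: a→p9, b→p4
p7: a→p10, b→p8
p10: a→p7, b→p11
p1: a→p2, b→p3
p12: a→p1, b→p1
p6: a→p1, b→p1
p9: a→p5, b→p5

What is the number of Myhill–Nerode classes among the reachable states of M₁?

Start with accepting vs non-accepting: {p3,p8,p11} | {p1,p2,p4,p5,p6,p7,p9,p10,p12}.
Split {p1,p2,p4,p5,p6,p7,p9,p10,p12} by δ(·,b) → {p2,p4,p6,p9,p12} and {p1,p5,p7,p10}.
On input a, block {p2,p4,p6,p9,p12} splits into {p4,p6,p9,p12} and {p2}.
Split {p1,p5,p7,p10} by δ(·,a) → {p1,p5} and {p7,p10}.
Stable partition: {p3,p8,p11} | {p4,p6,p9,p12} | {p1,p5} | {p2} | {p7,p10} — 5 equivalence classes.

5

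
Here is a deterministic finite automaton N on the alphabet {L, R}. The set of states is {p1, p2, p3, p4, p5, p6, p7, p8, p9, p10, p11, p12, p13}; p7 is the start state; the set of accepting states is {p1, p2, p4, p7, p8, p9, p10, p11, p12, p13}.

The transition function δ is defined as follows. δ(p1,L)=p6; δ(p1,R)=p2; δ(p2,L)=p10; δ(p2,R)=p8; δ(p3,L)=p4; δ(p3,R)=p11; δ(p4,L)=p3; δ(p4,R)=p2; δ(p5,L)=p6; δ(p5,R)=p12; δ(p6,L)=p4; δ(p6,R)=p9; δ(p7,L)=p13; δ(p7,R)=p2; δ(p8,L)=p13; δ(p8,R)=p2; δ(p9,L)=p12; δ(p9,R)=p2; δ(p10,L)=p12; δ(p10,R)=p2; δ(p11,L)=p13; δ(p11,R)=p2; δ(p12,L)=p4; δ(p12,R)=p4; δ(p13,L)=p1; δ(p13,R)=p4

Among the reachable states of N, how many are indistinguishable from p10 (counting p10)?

First remove the unreachable states {p5}; 12 states remain.
P0 = {p1,p2,p4,p7,p8,p9,p10,p11,p12,p13} | {p3,p6}.
Refine {p1,p2,p4,p7,p8,p9,p10,p11,p12,p13} on symbol L: members go to different blocks, giving {p2,p7,p8,p9,p10,p11,p12,p13} and {p1,p4}.
Refine {p2,p7,p8,p9,p10,p11,p12,p13} on symbol L: members go to different blocks, giving {p2,p7,p8,p9,p10,p11} and {p12,p13}.
Refine {p2,p7,p8,p9,p10,p11} on symbol L: members go to different blocks, giving {p7,p8,p9,p10,p11} and {p2}.
Stable partition: {p7,p8,p9,p10,p11} | {p3,p6} | {p1,p4} | {p12,p13} | {p2} — 5 equivalence classes.
State p10 belongs to the block {p7,p8,p9,p10,p11}, which has 5 states.

5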